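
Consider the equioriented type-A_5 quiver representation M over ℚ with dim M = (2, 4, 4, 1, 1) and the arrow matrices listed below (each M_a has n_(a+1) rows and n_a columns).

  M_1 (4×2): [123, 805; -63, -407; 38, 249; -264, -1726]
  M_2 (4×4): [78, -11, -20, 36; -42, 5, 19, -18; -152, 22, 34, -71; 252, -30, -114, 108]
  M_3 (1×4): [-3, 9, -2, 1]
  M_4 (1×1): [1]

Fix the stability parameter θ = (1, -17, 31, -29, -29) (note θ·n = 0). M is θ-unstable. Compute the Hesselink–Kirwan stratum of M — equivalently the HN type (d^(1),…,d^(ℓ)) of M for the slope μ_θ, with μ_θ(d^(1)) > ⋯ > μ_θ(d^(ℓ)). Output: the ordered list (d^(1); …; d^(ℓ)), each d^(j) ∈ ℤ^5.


Barcode: M ≅ I[1,3], I[1,5], I[2,2], I[2,3], I[3,3]. HN layers by μ_θ (4 steps, strictly decreasing):
  μ^(1)=31; μ^(2)=-8; μ^(3)=-43/5; μ^(4)=-17

((0, 0, 3, 0, 0); (1, 1, 0, 0, 0); (1, 1, 1, 1, 1); (0, 2, 0, 0, 0))


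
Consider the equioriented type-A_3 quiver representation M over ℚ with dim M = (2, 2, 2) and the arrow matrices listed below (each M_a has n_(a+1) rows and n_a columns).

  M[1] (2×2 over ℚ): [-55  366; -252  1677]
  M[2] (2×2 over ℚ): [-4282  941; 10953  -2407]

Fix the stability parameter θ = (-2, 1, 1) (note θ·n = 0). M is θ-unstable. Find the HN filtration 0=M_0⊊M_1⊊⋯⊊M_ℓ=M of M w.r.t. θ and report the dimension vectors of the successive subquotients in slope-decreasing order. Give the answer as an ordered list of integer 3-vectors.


Interval decomposition of M: I[1,3]^2.
HN type (ℓ=2): μ^(1)=1; μ^(2)=-2

((0, 2, 2); (2, 0, 0))


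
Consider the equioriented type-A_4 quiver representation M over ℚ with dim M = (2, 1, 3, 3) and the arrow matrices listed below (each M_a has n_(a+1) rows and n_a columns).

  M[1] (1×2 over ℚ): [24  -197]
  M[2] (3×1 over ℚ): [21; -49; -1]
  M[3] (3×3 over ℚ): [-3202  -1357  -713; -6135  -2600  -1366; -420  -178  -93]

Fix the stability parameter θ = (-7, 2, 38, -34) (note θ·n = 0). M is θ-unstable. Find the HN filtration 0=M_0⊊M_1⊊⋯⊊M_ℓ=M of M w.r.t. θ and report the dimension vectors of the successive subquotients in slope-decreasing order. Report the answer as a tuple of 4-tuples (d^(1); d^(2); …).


Interval decomposition of M: I[1,1], I[1,4], I[3,4]^2.
HN type (ℓ=2): μ^(1)=2; μ^(2)=-7

((0, 1, 3, 3); (2, 0, 0, 0))


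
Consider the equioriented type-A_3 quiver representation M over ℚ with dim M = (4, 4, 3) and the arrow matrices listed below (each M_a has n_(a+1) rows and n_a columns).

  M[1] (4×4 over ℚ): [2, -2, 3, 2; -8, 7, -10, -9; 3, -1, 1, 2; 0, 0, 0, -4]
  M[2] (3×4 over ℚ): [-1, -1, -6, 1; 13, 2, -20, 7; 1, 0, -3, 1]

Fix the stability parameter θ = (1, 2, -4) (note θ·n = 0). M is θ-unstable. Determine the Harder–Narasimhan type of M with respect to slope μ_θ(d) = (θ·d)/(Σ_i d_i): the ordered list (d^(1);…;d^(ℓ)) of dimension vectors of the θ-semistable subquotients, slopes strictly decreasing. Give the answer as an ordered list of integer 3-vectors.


Interval decomposition of M: I[1,2], I[1,3]^3.
HN type (ℓ=3): μ^(1)=2; μ^(2)=1; μ^(3)=-1/3

((0, 1, 0); (1, 0, 0); (3, 3, 3))


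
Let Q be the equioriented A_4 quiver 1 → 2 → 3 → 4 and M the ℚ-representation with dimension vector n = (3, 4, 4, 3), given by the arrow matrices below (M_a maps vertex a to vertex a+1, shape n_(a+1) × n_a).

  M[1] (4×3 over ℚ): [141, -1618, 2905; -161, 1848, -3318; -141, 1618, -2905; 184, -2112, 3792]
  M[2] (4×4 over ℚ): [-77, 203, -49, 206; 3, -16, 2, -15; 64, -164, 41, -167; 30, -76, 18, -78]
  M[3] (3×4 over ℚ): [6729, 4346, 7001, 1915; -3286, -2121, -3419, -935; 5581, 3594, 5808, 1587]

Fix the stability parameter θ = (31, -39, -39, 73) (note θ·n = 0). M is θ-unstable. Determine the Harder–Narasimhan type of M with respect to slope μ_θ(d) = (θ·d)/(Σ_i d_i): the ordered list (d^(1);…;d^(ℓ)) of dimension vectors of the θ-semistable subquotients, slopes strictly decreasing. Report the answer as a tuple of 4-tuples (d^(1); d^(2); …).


Barcode: M ≅ I[1,1], I[1,4]^2, I[2,3], I[2,4]. HN layers by μ_θ (4 steps, strictly decreasing):
  μ^(1)=73; μ^(2)=31; μ^(3)=-47/3; μ^(4)=-39

((0, 0, 0, 3); (1, 0, 0, 0); (2, 2, 2, 0); (0, 2, 2, 0))


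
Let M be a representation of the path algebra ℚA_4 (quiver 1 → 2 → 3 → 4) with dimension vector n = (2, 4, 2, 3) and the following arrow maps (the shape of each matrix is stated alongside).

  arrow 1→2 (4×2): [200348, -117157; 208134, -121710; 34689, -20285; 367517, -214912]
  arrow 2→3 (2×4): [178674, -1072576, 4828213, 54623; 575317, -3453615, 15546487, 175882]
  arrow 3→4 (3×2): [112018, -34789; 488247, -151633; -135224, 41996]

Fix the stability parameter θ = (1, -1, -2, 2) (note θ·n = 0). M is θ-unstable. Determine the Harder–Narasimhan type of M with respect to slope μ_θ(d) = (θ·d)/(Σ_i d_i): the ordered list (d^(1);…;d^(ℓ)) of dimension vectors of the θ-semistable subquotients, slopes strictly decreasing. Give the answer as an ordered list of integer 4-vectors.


Via rank(M_{q-1}∘⋯∘M_p): M ≅ I[1,4]^2, I[2,2]^2, I[4,4].
μ_θ-semistable layers: μ^(1)=2; μ^(2)=-2/3; μ^(3)=-1

((0, 0, 0, 3); (2, 2, 2, 0); (0, 2, 0, 0))


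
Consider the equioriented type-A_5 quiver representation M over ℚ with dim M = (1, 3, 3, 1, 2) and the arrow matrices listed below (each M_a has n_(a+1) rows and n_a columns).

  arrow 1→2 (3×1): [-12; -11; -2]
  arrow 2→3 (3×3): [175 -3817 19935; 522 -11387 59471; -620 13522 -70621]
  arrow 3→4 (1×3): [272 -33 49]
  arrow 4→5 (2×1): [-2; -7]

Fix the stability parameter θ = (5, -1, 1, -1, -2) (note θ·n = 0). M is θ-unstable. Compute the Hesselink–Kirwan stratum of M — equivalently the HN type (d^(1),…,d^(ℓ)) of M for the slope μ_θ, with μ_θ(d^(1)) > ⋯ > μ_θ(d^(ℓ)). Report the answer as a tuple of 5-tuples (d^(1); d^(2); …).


Barcode: M ≅ I[1,5], I[2,3]^2, I[5,5]. HN layers by μ_θ (4 steps, strictly decreasing):
  μ^(1)=1; μ^(2)=2/5; μ^(3)=-1; μ^(4)=-2

((0, 0, 2, 0, 0); (1, 1, 1, 1, 1); (0, 2, 0, 0, 0); (0, 0, 0, 0, 1))


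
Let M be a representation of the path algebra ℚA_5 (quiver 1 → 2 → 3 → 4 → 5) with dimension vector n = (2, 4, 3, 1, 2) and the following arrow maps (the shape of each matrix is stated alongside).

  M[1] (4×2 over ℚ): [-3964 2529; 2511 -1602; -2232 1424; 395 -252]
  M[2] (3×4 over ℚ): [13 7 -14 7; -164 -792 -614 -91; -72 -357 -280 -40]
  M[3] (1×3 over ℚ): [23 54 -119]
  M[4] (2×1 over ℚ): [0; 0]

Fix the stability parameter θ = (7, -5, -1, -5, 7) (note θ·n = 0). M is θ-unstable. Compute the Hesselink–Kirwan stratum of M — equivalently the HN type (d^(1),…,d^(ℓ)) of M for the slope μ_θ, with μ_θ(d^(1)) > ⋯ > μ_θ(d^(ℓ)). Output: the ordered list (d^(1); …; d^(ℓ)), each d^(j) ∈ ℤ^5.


Barcode: M ≅ I[1,3], I[1,4], I[2,2], I[2,3], I[5,5]^2. HN layers by μ_θ (4 steps, strictly decreasing):
  μ^(1)=7; μ^(2)=1/3; μ^(3)=-1; μ^(4)=-5

((0, 0, 0, 0, 2); (1, 1, 1, 0, 0); (1, 1, 2, 1, 0); (0, 2, 0, 0, 0))


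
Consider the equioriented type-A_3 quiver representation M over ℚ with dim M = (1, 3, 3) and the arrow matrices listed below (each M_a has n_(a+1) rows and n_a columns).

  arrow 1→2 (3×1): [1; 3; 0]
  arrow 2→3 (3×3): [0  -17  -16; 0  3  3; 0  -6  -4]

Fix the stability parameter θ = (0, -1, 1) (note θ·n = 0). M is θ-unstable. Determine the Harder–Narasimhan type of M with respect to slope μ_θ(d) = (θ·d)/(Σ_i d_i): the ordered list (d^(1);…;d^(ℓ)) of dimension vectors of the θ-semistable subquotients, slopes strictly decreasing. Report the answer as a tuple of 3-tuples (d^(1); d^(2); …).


Barcode: M ≅ I[1,3], I[2,2], I[2,3], I[3,3]. HN layers by μ_θ (3 steps, strictly decreasing):
  μ^(1)=1; μ^(2)=-1/2; μ^(3)=-1

((0, 0, 3); (1, 1, 0); (0, 2, 0))


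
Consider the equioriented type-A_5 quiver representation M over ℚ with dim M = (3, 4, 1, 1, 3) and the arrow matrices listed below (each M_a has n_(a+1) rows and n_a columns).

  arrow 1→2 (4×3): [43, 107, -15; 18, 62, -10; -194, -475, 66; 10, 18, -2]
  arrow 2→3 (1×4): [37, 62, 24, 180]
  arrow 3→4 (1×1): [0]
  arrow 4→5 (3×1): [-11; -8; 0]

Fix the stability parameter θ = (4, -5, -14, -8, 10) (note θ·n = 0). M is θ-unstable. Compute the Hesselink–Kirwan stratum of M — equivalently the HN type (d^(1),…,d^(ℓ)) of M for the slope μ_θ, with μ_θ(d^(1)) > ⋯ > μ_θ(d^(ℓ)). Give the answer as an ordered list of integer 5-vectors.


Via rank(M_{q-1}∘⋯∘M_p): M ≅ I[1,1], I[1,2], I[1,3], I[2,2]^2, I[4,5], I[5,5]^2.
μ_θ-semistable layers: μ^(1)=10; μ^(2)=4; μ^(3)=-1/2; μ^(4)=-5; μ^(5)=-8

((0, 0, 0, 0, 3); (1, 0, 0, 0, 0); (1, 1, 0, 0, 0); (1, 3, 1, 0, 0); (0, 0, 0, 1, 0))


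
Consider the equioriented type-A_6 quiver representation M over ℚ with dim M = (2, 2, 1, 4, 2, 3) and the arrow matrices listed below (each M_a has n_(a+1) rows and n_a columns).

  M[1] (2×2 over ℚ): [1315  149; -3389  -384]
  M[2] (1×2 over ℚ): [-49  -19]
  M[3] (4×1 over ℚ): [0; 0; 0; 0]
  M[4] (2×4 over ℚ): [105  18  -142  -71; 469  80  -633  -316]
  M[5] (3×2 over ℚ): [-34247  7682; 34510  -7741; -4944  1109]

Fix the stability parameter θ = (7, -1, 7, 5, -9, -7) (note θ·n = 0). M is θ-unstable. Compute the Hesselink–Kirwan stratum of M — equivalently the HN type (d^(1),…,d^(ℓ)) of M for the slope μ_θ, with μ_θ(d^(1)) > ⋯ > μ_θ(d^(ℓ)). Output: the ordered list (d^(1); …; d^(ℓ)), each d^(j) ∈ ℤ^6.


Barcode: M ≅ I[1,2], I[1,3], I[4,4]^2, I[4,6]^2, I[6,6]. HN layers by μ_θ (5 steps, strictly decreasing):
  μ^(1)=7; μ^(2)=5; μ^(3)=3; μ^(4)=-11/3; μ^(5)=-7

((0, 0, 1, 0, 0, 0); (0, 0, 0, 2, 0, 0); (2, 2, 0, 0, 0, 0); (0, 0, 0, 2, 2, 2); (0, 0, 0, 0, 0, 1))


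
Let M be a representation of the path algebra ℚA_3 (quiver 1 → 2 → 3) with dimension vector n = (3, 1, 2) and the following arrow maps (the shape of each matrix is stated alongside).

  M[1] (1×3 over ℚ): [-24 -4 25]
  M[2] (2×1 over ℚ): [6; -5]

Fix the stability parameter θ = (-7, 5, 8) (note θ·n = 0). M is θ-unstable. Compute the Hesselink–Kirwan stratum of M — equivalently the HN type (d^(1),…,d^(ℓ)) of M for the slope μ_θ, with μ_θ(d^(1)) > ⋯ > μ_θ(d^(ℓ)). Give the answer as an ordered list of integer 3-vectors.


Barcode: M ≅ I[1,1]^2, I[1,3], I[3,3]. HN layers by μ_θ (3 steps, strictly decreasing):
  μ^(1)=8; μ^(2)=5; μ^(3)=-7

((0, 0, 2); (0, 1, 0); (3, 0, 0))


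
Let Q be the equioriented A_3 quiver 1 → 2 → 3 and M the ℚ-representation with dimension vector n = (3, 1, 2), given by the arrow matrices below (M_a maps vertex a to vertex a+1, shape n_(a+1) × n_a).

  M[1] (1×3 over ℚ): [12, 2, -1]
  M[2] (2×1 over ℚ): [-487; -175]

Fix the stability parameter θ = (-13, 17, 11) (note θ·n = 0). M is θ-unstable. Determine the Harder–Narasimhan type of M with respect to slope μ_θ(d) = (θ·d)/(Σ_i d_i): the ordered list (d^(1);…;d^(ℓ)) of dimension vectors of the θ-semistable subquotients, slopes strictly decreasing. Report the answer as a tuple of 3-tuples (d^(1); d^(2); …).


Interval decomposition of M: I[1,1]^2, I[1,3], I[3,3].
HN type (ℓ=3): μ^(1)=14; μ^(2)=11; μ^(3)=-13

((0, 1, 1); (0, 0, 1); (3, 0, 0))


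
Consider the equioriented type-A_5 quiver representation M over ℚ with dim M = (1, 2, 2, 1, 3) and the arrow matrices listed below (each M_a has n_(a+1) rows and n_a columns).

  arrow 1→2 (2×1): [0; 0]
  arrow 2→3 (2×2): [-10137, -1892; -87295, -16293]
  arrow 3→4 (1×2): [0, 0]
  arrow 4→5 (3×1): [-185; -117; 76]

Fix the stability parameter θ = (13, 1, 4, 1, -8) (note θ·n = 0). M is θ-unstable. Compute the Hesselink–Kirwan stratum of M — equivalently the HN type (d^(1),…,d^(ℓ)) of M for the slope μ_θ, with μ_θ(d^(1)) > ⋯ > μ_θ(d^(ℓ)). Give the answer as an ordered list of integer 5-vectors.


Barcode: M ≅ I[1,1], I[2,3]^2, I[4,5], I[5,5]^2. HN layers by μ_θ (5 steps, strictly decreasing):
  μ^(1)=13; μ^(2)=4; μ^(3)=1; μ^(4)=-7/2; μ^(5)=-8

((1, 0, 0, 0, 0); (0, 0, 2, 0, 0); (0, 2, 0, 0, 0); (0, 0, 0, 1, 1); (0, 0, 0, 0, 2))


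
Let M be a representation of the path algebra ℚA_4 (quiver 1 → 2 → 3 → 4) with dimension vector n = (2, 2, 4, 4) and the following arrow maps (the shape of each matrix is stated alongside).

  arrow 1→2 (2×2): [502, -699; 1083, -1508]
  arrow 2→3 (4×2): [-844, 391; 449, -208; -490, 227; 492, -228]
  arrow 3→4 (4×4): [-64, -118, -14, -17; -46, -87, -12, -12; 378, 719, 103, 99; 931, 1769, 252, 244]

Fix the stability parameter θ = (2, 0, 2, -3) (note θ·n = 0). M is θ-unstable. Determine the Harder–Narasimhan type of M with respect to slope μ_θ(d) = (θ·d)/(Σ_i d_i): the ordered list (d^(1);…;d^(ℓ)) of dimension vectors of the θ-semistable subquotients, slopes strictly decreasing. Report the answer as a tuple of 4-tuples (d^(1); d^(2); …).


Barcode: M ≅ I[1,4]^2, I[3,4]^2. HN layers by μ_θ (2 steps, strictly decreasing):
  μ^(1)=1/4; μ^(2)=-1/2

((2, 2, 2, 2); (0, 0, 2, 2))


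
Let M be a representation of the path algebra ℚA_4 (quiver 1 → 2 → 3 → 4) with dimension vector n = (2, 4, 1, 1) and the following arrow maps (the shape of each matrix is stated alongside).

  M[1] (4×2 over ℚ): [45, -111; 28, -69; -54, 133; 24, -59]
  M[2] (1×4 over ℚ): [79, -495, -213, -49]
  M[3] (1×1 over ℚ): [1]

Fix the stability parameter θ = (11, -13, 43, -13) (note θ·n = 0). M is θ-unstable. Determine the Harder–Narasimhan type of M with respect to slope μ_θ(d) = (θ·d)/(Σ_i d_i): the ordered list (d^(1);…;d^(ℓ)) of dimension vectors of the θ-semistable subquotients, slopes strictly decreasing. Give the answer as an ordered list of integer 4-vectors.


Interval decomposition of M: I[1,2], I[1,4], I[2,2]^2.
HN type (ℓ=3): μ^(1)=15; μ^(2)=-1; μ^(3)=-13

((0, 0, 1, 1); (2, 2, 0, 0); (0, 2, 0, 0))


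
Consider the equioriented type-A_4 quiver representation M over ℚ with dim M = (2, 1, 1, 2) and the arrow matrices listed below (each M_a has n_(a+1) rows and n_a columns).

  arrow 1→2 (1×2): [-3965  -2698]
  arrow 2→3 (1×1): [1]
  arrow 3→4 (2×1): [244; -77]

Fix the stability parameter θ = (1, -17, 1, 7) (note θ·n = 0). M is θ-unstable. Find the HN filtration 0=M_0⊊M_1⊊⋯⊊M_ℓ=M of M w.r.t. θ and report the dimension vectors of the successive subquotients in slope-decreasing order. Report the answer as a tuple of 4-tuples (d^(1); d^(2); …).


Via rank(M_{q-1}∘⋯∘M_p): M ≅ I[1,1], I[1,4], I[4,4].
μ_θ-semistable layers: μ^(1)=7; μ^(2)=1; μ^(3)=-8

((0, 0, 0, 2); (1, 0, 1, 0); (1, 1, 0, 0))


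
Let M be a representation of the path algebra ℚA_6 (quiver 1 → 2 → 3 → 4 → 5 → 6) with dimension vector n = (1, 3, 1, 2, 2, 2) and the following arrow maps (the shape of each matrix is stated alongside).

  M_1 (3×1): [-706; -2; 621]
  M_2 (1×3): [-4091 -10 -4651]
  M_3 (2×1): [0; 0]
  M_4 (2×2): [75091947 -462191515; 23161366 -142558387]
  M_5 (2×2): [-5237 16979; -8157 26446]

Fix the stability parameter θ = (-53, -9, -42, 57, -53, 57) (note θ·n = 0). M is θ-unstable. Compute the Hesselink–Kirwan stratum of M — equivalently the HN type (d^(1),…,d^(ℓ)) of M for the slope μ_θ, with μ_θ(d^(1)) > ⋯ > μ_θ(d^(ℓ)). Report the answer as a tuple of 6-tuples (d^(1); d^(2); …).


Interval decomposition of M: I[1,3], I[2,2]^2, I[4,6]^2.
HN type (ℓ=5): μ^(1)=57; μ^(2)=2; μ^(3)=-9; μ^(4)=-51/2; μ^(5)=-53

((0, 0, 0, 0, 0, 2); (0, 0, 0, 2, 2, 0); (0, 2, 0, 0, 0, 0); (0, 1, 1, 0, 0, 0); (1, 0, 0, 0, 0, 0))


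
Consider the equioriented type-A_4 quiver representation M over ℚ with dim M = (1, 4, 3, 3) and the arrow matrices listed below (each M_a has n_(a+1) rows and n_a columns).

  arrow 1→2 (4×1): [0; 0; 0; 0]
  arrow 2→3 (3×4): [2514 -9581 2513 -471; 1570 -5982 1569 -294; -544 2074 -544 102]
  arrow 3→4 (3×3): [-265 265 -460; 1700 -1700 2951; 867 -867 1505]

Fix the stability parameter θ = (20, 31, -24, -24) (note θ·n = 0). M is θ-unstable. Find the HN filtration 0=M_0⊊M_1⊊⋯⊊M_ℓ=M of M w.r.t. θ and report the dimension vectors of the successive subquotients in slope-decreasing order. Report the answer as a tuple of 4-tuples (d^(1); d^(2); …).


Barcode: M ≅ I[1,1], I[2,2]^2, I[2,3], I[2,4], I[3,4], I[4,4]. HN layers by μ_θ (5 steps, strictly decreasing):
  μ^(1)=31; μ^(2)=20; μ^(3)=7/2; μ^(4)=-17/3; μ^(5)=-24

((0, 2, 0, 0); (1, 0, 0, 0); (0, 1, 1, 0); (0, 1, 1, 1); (0, 0, 1, 2))


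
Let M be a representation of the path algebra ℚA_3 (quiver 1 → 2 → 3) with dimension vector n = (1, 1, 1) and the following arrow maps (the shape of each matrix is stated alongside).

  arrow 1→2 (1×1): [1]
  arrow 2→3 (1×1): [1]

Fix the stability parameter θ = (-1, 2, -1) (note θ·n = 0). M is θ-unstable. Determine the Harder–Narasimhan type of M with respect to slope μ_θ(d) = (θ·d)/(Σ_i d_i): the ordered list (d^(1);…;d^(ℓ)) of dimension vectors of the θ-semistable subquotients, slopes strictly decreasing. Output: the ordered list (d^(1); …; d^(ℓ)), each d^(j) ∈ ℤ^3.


Barcode: M ≅ I[1,3]. HN layers by μ_θ (2 steps, strictly decreasing):
  μ^(1)=1/2; μ^(2)=-1

((0, 1, 1); (1, 0, 0))


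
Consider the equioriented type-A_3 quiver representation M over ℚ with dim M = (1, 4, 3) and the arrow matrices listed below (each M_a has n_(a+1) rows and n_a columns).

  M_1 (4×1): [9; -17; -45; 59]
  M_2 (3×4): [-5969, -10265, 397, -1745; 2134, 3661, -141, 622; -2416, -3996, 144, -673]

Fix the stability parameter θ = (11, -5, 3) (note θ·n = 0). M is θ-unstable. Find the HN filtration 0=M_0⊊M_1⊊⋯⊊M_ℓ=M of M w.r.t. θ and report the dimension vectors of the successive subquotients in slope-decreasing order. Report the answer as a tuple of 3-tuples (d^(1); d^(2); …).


Via rank(M_{q-1}∘⋯∘M_p): M ≅ I[1,3], I[2,2], I[2,3]^2.
μ_θ-semistable layers: μ^(1)=3; μ^(2)=-5

((1, 1, 3); (0, 3, 0))


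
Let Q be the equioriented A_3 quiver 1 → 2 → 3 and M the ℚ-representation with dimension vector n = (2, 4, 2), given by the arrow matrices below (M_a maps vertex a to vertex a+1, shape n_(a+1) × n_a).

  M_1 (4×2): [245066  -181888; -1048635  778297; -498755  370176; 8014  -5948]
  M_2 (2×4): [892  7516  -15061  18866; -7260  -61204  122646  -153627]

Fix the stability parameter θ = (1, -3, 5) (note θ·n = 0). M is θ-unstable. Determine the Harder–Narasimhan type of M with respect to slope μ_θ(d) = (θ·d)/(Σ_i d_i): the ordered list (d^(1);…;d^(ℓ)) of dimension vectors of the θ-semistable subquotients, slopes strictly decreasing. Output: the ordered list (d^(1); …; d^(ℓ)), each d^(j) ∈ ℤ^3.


Via rank(M_{q-1}∘⋯∘M_p): M ≅ I[1,2], I[1,3], I[2,2], I[2,3].
μ_θ-semistable layers: μ^(1)=5; μ^(2)=-1; μ^(3)=-3

((0, 0, 2); (2, 2, 0); (0, 2, 0))


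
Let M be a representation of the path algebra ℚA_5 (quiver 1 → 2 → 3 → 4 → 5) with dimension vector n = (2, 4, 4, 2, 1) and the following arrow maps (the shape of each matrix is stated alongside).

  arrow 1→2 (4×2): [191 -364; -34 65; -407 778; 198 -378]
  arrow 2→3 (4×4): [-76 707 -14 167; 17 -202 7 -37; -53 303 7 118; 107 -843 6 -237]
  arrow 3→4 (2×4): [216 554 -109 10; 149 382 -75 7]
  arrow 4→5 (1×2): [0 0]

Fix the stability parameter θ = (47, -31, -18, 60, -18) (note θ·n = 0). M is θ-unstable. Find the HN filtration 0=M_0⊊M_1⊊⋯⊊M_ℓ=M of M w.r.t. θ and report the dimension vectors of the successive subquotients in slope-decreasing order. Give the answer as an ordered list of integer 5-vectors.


Barcode: M ≅ I[1,4]^2, I[2,2], I[2,3], I[3,3], I[5,5]. HN layers by μ_θ (4 steps, strictly decreasing):
  μ^(1)=60; μ^(2)=-2/3; μ^(3)=-18; μ^(4)=-31

((0, 0, 0, 2, 0); (2, 2, 2, 0, 0); (0, 0, 2, 0, 1); (0, 2, 0, 0, 0))


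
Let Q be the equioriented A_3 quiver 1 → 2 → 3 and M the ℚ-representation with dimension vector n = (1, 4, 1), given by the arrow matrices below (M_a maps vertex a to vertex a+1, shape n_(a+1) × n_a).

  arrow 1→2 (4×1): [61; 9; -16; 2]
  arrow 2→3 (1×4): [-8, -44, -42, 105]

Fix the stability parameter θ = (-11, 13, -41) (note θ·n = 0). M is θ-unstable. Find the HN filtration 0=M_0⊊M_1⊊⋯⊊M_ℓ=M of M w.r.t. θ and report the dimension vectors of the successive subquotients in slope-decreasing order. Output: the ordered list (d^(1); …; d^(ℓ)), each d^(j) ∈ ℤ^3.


Barcode: M ≅ I[1,3], I[2,2]^3. HN layers by μ_θ (2 steps, strictly decreasing):
  μ^(1)=13; μ^(2)=-13

((0, 3, 0); (1, 1, 1))


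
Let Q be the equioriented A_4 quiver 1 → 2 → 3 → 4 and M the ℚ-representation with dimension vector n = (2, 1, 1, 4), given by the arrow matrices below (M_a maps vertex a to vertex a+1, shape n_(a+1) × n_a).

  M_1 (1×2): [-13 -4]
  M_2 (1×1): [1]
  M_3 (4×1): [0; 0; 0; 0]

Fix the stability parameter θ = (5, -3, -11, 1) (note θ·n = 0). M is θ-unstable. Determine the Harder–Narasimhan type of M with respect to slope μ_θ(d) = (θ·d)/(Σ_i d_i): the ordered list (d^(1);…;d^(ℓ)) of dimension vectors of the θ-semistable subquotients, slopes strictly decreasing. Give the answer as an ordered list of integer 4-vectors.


Barcode: M ≅ I[1,1], I[1,3], I[4,4]^4. HN layers by μ_θ (3 steps, strictly decreasing):
  μ^(1)=5; μ^(2)=1; μ^(3)=-3

((1, 0, 0, 0); (0, 0, 0, 4); (1, 1, 1, 0))


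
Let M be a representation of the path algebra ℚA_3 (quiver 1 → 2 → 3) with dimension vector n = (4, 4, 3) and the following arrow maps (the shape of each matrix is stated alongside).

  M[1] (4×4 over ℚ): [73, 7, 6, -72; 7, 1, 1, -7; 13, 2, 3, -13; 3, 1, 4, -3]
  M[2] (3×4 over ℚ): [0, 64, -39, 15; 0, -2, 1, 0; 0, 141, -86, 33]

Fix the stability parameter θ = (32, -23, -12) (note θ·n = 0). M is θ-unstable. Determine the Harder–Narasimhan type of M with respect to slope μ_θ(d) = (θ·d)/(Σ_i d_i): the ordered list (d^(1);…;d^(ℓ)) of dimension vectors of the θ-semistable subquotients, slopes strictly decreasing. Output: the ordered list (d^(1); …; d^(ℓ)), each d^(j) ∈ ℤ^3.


Via rank(M_{q-1}∘⋯∘M_p): M ≅ I[1,2], I[1,3]^3.
μ_θ-semistable layers: μ^(1)=9/2; μ^(2)=-1

((1, 1, 0); (3, 3, 3))


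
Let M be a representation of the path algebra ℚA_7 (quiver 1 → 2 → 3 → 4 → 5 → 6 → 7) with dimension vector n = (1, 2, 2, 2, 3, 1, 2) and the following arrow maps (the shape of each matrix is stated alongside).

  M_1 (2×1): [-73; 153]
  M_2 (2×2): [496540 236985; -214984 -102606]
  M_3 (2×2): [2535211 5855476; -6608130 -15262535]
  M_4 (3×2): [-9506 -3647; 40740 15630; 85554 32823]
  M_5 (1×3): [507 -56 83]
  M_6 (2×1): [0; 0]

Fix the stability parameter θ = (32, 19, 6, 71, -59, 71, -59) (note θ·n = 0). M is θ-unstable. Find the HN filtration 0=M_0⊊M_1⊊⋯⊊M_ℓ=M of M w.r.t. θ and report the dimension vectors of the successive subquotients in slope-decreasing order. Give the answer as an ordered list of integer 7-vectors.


Interval decomposition of M: I[1,5], I[2,2], I[3,4], I[5,5], I[5,6], I[7,7]^2.
HN type (ℓ=5): μ^(1)=71; μ^(2)=19; μ^(3)=69/5; μ^(4)=6; μ^(5)=-59

((0, 0, 0, 1, 0, 1, 0); (0, 1, 0, 0, 0, 0, 0); (1, 1, 1, 1, 1, 0, 0); (0, 0, 1, 0, 0, 0, 0); (0, 0, 0, 0, 2, 0, 2))


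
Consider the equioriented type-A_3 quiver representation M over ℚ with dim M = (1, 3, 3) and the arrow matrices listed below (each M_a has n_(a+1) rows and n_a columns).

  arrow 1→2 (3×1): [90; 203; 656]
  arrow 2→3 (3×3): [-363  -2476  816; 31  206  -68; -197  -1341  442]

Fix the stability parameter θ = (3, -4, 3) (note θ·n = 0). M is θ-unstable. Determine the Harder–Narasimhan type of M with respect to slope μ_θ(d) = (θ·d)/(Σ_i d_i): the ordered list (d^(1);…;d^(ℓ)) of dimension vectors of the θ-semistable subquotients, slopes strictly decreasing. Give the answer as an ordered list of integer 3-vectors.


Barcode: M ≅ I[1,3], I[2,2], I[2,3], I[3,3]. HN layers by μ_θ (3 steps, strictly decreasing):
  μ^(1)=3; μ^(2)=-1/2; μ^(3)=-4

((0, 0, 3); (1, 1, 0); (0, 2, 0))


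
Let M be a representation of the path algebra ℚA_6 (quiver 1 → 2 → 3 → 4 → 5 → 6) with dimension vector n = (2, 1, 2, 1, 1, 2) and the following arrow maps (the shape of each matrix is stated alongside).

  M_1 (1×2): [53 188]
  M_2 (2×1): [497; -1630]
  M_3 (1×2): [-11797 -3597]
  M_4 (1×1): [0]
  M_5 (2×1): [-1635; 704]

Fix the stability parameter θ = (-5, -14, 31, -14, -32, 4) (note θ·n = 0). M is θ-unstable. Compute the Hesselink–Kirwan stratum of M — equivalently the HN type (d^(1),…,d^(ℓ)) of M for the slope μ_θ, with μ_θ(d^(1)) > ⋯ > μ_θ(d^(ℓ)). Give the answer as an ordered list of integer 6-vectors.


Barcode: M ≅ I[1,1], I[1,4], I[3,3], I[5,6], I[6,6]. HN layers by μ_θ (6 steps, strictly decreasing):
  μ^(1)=31; μ^(2)=17/2; μ^(3)=4; μ^(4)=-5; μ^(5)=-19/2; μ^(6)=-32

((0, 0, 1, 0, 0, 0); (0, 0, 1, 1, 0, 0); (0, 0, 0, 0, 0, 2); (1, 0, 0, 0, 0, 0); (1, 1, 0, 0, 0, 0); (0, 0, 0, 0, 1, 0))


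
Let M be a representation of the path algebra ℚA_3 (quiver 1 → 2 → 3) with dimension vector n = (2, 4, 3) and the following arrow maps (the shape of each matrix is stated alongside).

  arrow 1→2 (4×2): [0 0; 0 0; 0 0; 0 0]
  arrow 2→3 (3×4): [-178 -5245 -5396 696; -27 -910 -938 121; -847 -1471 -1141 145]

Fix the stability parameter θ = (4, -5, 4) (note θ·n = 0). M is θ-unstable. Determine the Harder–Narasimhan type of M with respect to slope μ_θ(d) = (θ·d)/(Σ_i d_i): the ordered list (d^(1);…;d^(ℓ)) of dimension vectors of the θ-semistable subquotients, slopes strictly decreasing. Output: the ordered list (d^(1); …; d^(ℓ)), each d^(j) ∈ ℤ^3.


Interval decomposition of M: I[1,1]^2, I[2,2], I[2,3]^3.
HN type (ℓ=2): μ^(1)=4; μ^(2)=-5

((2, 0, 3); (0, 4, 0))


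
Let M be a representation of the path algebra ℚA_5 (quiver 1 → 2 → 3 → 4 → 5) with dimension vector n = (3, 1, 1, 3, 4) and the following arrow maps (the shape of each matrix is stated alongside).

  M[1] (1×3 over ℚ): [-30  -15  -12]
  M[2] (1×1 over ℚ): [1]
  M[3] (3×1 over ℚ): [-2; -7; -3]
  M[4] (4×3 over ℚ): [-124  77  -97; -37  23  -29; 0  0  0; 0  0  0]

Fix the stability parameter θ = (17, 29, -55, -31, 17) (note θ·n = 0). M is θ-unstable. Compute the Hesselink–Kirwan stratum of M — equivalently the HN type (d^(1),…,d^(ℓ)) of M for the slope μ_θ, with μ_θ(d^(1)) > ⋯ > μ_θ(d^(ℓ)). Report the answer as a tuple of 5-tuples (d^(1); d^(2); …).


Via rank(M_{q-1}∘⋯∘M_p): M ≅ I[1,1]^2, I[1,4], I[4,5]^2, I[5,5]^2.
μ_θ-semistable layers: μ^(1)=17; μ^(2)=-10; μ^(3)=-31

((2, 0, 0, 0, 4); (1, 1, 1, 1, 0); (0, 0, 0, 2, 0))


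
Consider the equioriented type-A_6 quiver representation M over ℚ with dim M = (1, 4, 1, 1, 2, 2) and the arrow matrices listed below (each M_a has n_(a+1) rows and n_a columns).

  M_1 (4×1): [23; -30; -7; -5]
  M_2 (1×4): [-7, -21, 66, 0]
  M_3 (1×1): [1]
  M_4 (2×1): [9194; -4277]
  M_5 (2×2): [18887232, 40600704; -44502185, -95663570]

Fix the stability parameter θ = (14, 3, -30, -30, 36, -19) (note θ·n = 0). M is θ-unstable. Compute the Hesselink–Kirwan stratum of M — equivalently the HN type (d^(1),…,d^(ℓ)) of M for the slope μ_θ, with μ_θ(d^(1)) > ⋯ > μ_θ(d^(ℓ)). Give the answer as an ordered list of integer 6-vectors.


Via rank(M_{q-1}∘⋯∘M_p): M ≅ I[1,5], I[2,2]^3, I[5,6], I[6,6].
μ_θ-semistable layers: μ^(1)=36; μ^(2)=17/2; μ^(3)=3; μ^(4)=-43/4; μ^(5)=-19

((0, 0, 0, 0, 1, 0); (0, 0, 0, 0, 1, 1); (0, 3, 0, 0, 0, 0); (1, 1, 1, 1, 0, 0); (0, 0, 0, 0, 0, 1))


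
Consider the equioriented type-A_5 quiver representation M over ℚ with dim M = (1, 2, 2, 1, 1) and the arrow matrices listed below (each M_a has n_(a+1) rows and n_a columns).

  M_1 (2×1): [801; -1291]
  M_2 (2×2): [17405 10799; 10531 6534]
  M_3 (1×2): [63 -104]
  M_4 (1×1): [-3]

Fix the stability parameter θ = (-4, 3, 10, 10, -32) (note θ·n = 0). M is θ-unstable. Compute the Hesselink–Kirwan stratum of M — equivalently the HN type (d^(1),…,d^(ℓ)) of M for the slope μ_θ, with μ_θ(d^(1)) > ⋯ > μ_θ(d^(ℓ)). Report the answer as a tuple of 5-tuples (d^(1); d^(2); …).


Via rank(M_{q-1}∘⋯∘M_p): M ≅ I[1,3], I[2,5].
μ_θ-semistable layers: μ^(1)=10; μ^(2)=3; μ^(3)=-9/4; μ^(4)=-4

((0, 0, 1, 0, 0); (0, 1, 0, 0, 0); (0, 1, 1, 1, 1); (1, 0, 0, 0, 0))


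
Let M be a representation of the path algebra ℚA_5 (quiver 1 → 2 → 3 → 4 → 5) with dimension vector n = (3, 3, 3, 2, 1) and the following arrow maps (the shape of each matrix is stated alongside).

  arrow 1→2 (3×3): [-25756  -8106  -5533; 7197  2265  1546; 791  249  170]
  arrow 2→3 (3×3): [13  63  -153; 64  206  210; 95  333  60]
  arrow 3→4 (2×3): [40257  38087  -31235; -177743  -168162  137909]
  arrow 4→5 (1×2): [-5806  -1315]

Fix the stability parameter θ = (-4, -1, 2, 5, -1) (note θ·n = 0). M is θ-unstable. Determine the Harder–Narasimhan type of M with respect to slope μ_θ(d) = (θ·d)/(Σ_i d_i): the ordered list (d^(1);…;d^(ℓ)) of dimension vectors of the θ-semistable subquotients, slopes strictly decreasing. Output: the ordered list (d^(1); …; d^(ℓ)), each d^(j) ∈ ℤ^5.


Interval decomposition of M: I[1,3], I[1,4], I[1,5].
HN type (ℓ=4): μ^(1)=5; μ^(2)=2; μ^(3)=-1; μ^(4)=-4

((0, 0, 0, 1, 0); (0, 0, 3, 1, 1); (0, 3, 0, 0, 0); (3, 0, 0, 0, 0))


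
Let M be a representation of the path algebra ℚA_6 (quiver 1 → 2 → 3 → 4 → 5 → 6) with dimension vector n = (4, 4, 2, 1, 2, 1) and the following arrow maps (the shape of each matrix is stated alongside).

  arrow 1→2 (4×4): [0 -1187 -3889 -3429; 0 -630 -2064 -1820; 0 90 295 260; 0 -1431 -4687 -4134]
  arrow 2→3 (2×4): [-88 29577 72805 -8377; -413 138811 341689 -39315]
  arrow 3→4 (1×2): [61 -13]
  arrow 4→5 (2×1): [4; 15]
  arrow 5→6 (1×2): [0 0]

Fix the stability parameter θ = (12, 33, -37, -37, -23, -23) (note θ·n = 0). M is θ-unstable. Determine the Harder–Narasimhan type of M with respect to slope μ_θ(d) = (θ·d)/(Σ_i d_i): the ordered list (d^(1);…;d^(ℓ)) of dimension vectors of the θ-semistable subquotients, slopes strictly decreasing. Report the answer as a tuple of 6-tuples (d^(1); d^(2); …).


Barcode: M ≅ I[1,1], I[1,2], I[1,3], I[1,5], I[2,2], I[5,5], I[6,6]. HN layers by μ_θ (5 steps, strictly decreasing):
  μ^(1)=33; μ^(2)=12; μ^(3)=8/3; μ^(4)=-52/5; μ^(5)=-23

((0, 2, 0, 0, 0, 0); (2, 0, 0, 0, 0, 0); (1, 1, 1, 0, 0, 0); (1, 1, 1, 1, 1, 0); (0, 0, 0, 0, 1, 1))


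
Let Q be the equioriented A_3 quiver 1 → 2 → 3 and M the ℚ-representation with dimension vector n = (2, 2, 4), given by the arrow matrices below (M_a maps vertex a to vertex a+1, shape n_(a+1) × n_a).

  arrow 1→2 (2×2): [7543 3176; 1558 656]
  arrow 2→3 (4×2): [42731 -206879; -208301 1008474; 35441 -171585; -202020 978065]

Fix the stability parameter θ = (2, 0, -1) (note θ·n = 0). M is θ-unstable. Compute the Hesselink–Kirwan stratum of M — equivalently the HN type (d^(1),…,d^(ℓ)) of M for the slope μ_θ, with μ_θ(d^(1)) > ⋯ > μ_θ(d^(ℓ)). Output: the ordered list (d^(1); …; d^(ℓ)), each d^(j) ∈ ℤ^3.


Interval decomposition of M: I[1,1], I[1,3], I[2,3], I[3,3]^2.
HN type (ℓ=4): μ^(1)=2; μ^(2)=1/3; μ^(3)=-1/2; μ^(4)=-1

((1, 0, 0); (1, 1, 1); (0, 1, 1); (0, 0, 2))


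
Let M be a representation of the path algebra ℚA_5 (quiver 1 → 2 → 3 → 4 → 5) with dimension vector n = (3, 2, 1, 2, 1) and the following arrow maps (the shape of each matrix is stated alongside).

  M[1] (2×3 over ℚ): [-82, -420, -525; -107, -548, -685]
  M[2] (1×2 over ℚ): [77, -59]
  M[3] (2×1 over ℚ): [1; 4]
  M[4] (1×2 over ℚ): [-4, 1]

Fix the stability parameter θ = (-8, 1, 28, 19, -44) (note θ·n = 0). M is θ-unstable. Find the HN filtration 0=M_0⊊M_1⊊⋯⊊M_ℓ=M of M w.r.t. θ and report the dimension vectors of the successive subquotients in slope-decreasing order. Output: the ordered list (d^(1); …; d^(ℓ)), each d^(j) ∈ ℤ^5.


Barcode: M ≅ I[1,1], I[1,2], I[1,4], I[4,5]. HN layers by μ_θ (4 steps, strictly decreasing):
  μ^(1)=47/2; μ^(2)=1; μ^(3)=-8; μ^(4)=-25/2

((0, 0, 1, 1, 0); (0, 2, 0, 0, 0); (3, 0, 0, 0, 0); (0, 0, 0, 1, 1))


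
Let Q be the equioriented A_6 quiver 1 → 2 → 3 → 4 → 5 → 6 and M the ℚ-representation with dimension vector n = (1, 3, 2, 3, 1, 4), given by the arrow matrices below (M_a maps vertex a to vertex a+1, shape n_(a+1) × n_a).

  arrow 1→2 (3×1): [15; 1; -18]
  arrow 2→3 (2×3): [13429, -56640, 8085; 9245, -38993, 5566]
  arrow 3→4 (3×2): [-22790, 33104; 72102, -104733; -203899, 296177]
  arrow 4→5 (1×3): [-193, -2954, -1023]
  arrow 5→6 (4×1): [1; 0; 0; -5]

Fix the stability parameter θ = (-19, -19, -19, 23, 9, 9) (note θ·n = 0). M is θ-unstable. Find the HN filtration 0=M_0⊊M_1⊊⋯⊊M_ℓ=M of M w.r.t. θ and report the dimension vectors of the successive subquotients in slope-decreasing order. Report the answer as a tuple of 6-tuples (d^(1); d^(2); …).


Interval decomposition of M: I[1,6], I[2,2], I[2,4], I[4,4], I[6,6]^3.
HN type (ℓ=4): μ^(1)=23; μ^(2)=41/3; μ^(3)=9; μ^(4)=-19

((0, 0, 0, 2, 0, 0); (0, 0, 0, 1, 1, 1); (0, 0, 0, 0, 0, 3); (1, 3, 2, 0, 0, 0))


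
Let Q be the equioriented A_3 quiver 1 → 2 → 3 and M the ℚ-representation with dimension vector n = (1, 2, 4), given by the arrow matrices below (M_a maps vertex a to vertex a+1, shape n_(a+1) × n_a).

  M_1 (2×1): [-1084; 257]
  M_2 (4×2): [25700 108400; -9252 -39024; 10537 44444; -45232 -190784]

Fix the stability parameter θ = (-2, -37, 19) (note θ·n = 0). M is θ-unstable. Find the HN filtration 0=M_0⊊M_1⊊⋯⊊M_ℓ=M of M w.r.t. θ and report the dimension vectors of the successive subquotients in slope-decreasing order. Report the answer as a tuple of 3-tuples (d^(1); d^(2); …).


Interval decomposition of M: I[1,2], I[2,3], I[3,3]^3.
HN type (ℓ=3): μ^(1)=19; μ^(2)=-39/2; μ^(3)=-37

((0, 0, 4); (1, 1, 0); (0, 1, 0))


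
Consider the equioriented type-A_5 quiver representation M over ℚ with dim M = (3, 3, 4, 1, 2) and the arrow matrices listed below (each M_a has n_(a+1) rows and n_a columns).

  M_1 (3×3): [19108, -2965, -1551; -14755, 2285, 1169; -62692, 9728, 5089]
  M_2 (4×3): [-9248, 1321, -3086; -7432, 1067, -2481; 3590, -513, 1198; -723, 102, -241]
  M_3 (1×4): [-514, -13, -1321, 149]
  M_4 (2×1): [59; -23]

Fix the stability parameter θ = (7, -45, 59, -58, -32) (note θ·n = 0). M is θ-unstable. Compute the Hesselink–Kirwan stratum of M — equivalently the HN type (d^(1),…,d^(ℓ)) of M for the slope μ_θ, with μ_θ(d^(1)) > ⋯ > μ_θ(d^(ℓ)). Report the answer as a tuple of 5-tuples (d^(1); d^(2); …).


Barcode: M ≅ I[1,3]^2, I[1,5], I[3,3], I[5,5]. HN layers by μ_θ (4 steps, strictly decreasing):
  μ^(1)=59; μ^(2)=-31/3; μ^(3)=-19; μ^(4)=-32

((0, 0, 3, 0, 0); (0, 0, 1, 1, 1); (3, 3, 0, 0, 0); (0, 0, 0, 0, 1))


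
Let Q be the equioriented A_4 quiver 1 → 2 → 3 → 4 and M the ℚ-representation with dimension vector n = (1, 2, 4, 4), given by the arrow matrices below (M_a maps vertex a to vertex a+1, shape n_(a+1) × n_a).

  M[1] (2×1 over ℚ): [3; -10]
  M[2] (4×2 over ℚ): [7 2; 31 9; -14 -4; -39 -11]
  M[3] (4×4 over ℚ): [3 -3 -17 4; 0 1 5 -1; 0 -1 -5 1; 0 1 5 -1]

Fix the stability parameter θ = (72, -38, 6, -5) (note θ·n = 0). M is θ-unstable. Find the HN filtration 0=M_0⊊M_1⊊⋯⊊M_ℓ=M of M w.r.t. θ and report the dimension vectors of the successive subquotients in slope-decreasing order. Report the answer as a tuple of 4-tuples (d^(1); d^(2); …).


Via rank(M_{q-1}∘⋯∘M_p): M ≅ I[1,3], I[2,4], I[3,3], I[3,4], I[4,4]^2.
μ_θ-semistable layers: μ^(1)=40/3; μ^(2)=6; μ^(3)=1/2; μ^(4)=-5; μ^(5)=-38

((1, 1, 1, 0); (0, 0, 1, 0); (0, 0, 2, 2); (0, 0, 0, 2); (0, 1, 0, 0))


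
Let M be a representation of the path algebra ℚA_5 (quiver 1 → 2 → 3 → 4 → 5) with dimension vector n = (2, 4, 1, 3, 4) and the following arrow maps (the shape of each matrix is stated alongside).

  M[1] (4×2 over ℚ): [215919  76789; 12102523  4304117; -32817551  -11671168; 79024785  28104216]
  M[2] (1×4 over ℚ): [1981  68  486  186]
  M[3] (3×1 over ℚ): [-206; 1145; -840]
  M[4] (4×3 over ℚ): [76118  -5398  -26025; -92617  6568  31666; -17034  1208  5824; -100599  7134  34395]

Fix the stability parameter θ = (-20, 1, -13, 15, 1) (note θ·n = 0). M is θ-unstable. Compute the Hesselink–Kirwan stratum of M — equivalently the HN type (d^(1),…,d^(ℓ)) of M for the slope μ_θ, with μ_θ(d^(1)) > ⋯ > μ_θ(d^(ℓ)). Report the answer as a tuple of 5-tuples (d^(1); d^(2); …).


Via rank(M_{q-1}∘⋯∘M_p): M ≅ I[1,2], I[1,5], I[2,2]^2, I[4,4], I[4,5], I[5,5]^2.
μ_θ-semistable layers: μ^(1)=15; μ^(2)=8; μ^(3)=1; μ^(4)=-6; μ^(5)=-20

((0, 0, 0, 1, 0); (0, 0, 0, 2, 2); (0, 3, 0, 0, 2); (0, 1, 1, 0, 0); (2, 0, 0, 0, 0))


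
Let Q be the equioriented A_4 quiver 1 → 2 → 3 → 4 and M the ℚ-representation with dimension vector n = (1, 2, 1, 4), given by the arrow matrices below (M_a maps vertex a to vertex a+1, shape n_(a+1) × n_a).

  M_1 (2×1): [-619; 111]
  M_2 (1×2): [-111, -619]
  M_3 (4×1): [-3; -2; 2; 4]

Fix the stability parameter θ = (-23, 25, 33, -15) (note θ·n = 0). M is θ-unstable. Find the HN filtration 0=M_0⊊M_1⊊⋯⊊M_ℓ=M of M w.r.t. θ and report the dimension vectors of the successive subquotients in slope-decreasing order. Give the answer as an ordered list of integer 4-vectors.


Barcode: M ≅ I[1,2], I[2,4], I[4,4]^3. HN layers by μ_θ (4 steps, strictly decreasing):
  μ^(1)=25; μ^(2)=43/3; μ^(3)=-15; μ^(4)=-23

((0, 1, 0, 0); (0, 1, 1, 1); (0, 0, 0, 3); (1, 0, 0, 0))


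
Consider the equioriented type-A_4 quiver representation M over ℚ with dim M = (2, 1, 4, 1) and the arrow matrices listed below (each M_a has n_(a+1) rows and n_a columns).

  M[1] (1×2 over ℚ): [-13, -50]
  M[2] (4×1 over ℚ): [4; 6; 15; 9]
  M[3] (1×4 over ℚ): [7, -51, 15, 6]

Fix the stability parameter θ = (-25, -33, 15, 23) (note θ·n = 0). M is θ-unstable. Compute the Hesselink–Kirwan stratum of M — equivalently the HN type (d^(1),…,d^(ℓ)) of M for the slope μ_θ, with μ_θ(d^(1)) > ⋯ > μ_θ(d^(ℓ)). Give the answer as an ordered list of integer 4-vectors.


Barcode: M ≅ I[1,1], I[1,4], I[3,3]^3. HN layers by μ_θ (4 steps, strictly decreasing):
  μ^(1)=23; μ^(2)=15; μ^(3)=-25; μ^(4)=-29

((0, 0, 0, 1); (0, 0, 4, 0); (1, 0, 0, 0); (1, 1, 0, 0))


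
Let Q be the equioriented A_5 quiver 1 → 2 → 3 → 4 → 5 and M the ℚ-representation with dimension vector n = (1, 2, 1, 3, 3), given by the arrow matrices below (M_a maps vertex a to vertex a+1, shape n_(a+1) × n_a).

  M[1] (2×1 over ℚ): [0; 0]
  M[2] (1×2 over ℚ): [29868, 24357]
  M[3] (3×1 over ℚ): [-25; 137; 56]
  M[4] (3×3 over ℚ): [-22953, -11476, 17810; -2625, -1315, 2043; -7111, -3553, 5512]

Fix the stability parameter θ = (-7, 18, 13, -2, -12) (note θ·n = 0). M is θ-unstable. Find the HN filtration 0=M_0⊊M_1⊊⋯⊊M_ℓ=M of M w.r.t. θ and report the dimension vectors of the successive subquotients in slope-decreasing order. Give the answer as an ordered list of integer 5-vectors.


Via rank(M_{q-1}∘⋯∘M_p): M ≅ I[1,1], I[2,2], I[2,5], I[4,5]^2.
μ_θ-semistable layers: μ^(1)=18; μ^(2)=17/4; μ^(3)=-7

((0, 1, 0, 0, 0); (0, 1, 1, 1, 1); (1, 0, 0, 2, 2))


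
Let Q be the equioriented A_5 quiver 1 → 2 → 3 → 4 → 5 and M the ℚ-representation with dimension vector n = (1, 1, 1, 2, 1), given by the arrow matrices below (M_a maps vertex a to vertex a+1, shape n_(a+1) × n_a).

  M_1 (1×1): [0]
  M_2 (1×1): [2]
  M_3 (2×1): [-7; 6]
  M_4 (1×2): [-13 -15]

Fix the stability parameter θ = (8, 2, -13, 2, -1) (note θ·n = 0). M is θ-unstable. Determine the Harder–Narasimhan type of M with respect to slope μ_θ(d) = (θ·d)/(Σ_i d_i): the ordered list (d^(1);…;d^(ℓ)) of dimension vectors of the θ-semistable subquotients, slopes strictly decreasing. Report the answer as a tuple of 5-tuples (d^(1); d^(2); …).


Barcode: M ≅ I[1,1], I[2,5], I[4,4]. HN layers by μ_θ (4 steps, strictly decreasing):
  μ^(1)=8; μ^(2)=2; μ^(3)=1/2; μ^(4)=-11/2

((1, 0, 0, 0, 0); (0, 0, 0, 1, 0); (0, 0, 0, 1, 1); (0, 1, 1, 0, 0))
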